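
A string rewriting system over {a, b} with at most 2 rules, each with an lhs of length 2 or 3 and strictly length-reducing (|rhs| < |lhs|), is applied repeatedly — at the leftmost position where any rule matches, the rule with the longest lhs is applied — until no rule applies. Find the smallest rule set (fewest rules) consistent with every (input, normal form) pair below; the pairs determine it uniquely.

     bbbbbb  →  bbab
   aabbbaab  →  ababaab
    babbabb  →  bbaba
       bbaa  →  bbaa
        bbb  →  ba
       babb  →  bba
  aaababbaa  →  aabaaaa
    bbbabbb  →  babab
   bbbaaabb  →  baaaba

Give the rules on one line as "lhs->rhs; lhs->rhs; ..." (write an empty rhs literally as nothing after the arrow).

abb->ba; bbb->ba

  | bbbbbb => babbb => bbab
  | aabbbaab => ababaab
  | babbabb => bbaabb => bbaba
  | bbaa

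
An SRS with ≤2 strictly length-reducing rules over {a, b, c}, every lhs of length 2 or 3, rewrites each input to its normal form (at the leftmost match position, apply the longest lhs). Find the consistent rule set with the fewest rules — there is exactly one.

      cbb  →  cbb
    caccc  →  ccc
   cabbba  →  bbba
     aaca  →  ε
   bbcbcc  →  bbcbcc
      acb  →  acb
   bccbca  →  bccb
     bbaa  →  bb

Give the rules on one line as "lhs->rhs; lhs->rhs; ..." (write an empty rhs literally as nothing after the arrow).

  | cbb
  | caccc => ccc
  | cabbba => bbba
  | aaca => ca => ε

aa->; ca->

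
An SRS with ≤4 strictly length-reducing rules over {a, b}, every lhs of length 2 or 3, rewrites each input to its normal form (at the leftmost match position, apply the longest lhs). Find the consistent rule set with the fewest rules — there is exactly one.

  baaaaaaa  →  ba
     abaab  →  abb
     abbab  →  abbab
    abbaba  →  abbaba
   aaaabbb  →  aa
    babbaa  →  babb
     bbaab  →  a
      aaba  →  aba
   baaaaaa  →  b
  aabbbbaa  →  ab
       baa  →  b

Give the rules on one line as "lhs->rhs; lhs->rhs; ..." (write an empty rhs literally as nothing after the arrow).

  | baaaaaaa => baaaaa => baaa => ba
  | abaab => abb
  | abbab
  | abbaba

aab->ab; baa->b; bbb->a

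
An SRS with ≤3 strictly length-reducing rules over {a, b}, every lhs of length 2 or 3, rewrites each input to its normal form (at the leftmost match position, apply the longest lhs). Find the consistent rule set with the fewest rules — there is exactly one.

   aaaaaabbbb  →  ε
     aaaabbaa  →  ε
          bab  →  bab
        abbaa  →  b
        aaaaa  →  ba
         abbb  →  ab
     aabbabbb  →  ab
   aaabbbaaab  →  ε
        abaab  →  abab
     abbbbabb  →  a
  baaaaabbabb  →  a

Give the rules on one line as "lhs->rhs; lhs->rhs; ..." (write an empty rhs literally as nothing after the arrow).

aa->a; aaa->b; bb->

  | aaaaaabbbb => baaabbbb => bbbbbb => bbbb => bb => ε
  | aaaabbaa => babbaa => baaa => bb => ε
  | bab
  | abbaa => aaa => b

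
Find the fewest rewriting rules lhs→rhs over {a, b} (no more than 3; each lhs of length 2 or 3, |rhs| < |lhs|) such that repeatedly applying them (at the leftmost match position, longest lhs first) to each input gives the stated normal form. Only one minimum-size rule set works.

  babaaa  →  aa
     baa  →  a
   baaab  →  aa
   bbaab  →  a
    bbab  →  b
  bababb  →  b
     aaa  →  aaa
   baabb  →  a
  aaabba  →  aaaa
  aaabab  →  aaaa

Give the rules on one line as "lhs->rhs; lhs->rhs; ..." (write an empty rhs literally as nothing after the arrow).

ab->a; ba->; bb->b

  | babaaa => baaa => aa
  | baa => a
  | baaab => aab => aa
  | bbaab => baab => ab => a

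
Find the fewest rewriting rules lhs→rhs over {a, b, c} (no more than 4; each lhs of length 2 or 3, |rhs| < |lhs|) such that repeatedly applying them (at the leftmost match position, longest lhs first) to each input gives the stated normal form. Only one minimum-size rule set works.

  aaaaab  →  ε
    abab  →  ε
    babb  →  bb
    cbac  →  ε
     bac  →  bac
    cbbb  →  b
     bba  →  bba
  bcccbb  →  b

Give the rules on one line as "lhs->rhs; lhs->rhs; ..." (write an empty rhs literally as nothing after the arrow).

  | aaaaab => caaab => ccab => ab => ε
  | abab => ab => ε
  | babb => bb
  | cbac => aac => cc => ε

aa->c; ab->; cb->a; cc->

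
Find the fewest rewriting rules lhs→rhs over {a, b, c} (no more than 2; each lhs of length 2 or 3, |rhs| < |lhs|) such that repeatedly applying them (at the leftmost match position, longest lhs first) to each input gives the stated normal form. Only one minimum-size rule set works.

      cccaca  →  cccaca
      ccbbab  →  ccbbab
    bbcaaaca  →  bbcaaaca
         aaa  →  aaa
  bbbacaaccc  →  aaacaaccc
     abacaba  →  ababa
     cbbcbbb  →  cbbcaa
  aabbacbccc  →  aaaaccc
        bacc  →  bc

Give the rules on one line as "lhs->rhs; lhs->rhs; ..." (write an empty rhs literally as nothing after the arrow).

  | cccaca
  | ccbbab
  | bbcaaaca
  | aaa

bac->b; bbb->aa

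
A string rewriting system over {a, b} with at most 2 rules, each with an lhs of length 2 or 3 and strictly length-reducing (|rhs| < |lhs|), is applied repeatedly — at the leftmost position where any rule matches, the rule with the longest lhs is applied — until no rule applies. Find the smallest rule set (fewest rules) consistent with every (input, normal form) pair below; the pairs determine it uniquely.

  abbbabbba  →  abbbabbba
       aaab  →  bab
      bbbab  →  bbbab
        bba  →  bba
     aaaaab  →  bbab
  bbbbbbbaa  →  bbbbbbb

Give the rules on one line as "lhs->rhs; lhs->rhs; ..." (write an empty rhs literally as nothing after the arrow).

aa->; aaa->ba

  | abbbabbba
  | aaab => bab
  | bbbab
  | bba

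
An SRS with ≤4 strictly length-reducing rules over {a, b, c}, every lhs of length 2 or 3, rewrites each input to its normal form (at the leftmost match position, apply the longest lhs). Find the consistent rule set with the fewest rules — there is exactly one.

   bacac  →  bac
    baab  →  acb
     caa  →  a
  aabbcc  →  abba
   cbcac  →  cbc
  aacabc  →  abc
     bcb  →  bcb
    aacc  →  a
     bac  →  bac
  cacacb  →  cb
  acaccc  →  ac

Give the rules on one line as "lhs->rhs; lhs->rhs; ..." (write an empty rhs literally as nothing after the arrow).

aa->a; baa->ac; ca->; cc->a

  | bacac => bac
  | baab => acb
  | caa => a
  | aabbcc => abbcc => abba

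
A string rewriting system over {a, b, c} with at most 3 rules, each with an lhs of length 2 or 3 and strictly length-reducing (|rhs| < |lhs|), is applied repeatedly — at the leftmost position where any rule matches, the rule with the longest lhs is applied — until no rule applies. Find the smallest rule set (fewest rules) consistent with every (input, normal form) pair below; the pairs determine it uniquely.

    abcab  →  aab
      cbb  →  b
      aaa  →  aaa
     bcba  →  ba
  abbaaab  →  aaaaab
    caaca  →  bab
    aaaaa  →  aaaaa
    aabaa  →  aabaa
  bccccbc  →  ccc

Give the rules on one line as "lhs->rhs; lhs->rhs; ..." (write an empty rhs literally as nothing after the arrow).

  | abcab => aab
  | cbb => ca => b
  | aaa
  | bcba => ba

bb->a; bc->; ca->b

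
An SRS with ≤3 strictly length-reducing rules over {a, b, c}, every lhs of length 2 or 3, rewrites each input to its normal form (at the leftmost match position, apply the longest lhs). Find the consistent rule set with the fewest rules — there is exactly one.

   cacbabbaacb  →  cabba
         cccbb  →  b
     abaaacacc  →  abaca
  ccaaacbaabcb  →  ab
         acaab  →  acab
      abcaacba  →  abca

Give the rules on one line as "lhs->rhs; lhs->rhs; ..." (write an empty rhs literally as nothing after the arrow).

aa->a; cb->; cc->

  | cacbabbaacb => caabbaacb => cabbaacb => cabbacb => cabba
  | cccbb => cbb => b
  | abaaacacc => abaacacc => abacacc => abaca
  | ccaaacbaabcb => aaacbaabcb => aacbaabcb => acbaabcb => aaabcb => aabcb => abcb => ab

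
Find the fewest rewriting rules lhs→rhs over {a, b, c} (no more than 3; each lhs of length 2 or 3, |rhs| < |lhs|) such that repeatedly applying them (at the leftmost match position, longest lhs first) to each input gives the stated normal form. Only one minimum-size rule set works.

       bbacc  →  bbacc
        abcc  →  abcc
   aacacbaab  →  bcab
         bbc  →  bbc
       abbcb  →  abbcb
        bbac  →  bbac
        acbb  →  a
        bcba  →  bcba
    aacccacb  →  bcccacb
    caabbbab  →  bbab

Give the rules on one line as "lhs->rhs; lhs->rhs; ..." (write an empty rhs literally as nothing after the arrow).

aa->b; cbb->

  | bbacc
  | abcc
  | aacacbaab => bcacbaab => bcacbbb => bcab
  | bbc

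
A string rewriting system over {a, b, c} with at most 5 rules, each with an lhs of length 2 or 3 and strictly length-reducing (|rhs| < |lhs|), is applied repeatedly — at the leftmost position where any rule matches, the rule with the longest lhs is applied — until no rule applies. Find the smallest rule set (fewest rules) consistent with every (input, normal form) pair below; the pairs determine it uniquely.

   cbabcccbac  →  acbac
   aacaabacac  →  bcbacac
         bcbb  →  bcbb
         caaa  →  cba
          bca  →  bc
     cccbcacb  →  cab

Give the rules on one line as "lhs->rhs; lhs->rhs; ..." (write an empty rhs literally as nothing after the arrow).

  | cbabcccbac => cbccbac => acbac
  | aacaabacac => bcaabacac => bcabacac => bcbacac
  | bcbb
  | caaa => cba

aa->b; abc->; bca->bc; cbc->a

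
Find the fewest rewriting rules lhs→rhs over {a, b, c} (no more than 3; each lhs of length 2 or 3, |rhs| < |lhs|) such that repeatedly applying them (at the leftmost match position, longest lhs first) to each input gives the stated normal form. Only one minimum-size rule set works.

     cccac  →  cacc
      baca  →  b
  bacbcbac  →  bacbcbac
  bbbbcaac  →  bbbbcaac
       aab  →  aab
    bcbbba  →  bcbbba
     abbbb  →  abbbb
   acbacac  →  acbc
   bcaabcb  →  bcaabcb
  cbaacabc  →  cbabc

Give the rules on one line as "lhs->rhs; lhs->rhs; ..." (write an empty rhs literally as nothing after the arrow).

aca->; cca->ac

  | cccac => cacc
  | baca => b
  | bacbcbac
  | bbbbcaac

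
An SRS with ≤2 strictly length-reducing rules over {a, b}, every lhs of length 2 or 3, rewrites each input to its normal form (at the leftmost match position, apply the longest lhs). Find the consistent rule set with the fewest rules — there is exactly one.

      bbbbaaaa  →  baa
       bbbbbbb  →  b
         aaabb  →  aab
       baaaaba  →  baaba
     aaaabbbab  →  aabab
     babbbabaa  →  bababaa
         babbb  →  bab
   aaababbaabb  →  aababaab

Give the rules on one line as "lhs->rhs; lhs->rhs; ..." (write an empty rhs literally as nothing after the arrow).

aaa->aa; bb->b

  | bbbbaaaa => bbbaaaa => bbaaaa => baaaa => baaa => baa
  | bbbbbbb => bbbbbb => bbbbb => bbbb => bbb => bb => b
  | aaabb => aabb => aab
  | baaaaba => baaaba => baaba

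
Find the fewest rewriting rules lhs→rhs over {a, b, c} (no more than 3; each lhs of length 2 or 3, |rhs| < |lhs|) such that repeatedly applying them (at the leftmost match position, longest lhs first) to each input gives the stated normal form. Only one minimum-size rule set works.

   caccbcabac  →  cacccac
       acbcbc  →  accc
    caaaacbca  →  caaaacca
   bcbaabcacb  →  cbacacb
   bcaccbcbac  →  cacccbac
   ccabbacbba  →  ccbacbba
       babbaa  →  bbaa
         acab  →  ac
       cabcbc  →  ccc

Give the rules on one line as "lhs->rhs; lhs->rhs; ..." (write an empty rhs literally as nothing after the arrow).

  | caccbcabac => cacccabac => cacccac
  | acbcbc => accbc => accc
  | caaaacbca => caaaacca
  | bcbaabcacb => cbaabcacb => cbacacb

ab->; bc->c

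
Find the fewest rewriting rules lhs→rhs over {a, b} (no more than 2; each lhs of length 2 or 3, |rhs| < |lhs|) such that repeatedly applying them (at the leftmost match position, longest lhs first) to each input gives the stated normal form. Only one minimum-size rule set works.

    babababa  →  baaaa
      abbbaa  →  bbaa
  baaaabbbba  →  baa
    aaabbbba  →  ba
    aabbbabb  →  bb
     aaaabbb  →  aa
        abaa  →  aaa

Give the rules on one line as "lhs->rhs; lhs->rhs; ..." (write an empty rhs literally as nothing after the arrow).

  | babababa => baababa => baaaba => baaaa
  | abbbaa => bbaa
  | baaaabbbba => baaabbba => baabba => baba => baa
  | aaabbbba => aabbba => abba => ba

ab->a; abb->b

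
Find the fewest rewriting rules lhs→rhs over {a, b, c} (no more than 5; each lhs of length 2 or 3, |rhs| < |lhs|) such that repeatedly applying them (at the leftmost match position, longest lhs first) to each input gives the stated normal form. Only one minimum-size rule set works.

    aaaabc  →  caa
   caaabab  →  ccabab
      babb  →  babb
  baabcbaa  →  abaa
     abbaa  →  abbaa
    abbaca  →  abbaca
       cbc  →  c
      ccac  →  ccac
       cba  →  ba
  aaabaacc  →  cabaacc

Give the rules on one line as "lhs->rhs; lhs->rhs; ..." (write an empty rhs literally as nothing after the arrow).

  | aaaabc => caabc => caa
  | caaabab => ccabab
  | babb
  | baabcbaa => baaabaa => bcabaa => abaa

aaa->ca; bc->; bcb->ab; cba->ba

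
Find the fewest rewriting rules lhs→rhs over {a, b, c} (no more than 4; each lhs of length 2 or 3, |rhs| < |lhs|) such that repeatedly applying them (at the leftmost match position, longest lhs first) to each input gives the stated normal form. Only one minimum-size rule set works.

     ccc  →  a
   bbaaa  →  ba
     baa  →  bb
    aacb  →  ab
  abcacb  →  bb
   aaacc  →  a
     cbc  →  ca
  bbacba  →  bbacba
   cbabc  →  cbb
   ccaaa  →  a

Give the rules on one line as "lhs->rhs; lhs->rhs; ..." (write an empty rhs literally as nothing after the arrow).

  | ccc => bc => a
  | bbaaa => bbc => ba
  | baa => bb
  | aacb => bcb => ab

aa->b; aaa->c; bc->a; cc->b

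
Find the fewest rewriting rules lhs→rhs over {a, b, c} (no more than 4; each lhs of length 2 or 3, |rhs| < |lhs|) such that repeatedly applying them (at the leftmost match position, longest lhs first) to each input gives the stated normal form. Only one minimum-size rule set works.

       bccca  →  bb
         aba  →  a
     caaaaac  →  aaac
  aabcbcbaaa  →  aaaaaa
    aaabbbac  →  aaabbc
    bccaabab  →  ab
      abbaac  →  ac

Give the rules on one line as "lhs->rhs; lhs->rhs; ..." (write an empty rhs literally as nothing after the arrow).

ba->; ca->b; cb->a

  | bccca => bccb => bca => bb
  | aba => a
  | caaaaac => baaaac => aaac
  | aabcbcbaaa => aabacbaaa => aacbaaa => aaaaaa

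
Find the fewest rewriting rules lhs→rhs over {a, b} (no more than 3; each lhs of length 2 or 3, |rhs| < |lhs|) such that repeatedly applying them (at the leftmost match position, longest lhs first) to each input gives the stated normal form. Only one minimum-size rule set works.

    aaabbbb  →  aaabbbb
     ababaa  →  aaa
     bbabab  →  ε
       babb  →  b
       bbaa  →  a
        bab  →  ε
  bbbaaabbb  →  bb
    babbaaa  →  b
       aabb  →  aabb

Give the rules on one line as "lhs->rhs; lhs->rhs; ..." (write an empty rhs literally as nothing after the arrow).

  | aaabbbb
  | ababaa => aaa
  | bbabab => bab => ε
  | babb => b

ba->b; bab->; bba->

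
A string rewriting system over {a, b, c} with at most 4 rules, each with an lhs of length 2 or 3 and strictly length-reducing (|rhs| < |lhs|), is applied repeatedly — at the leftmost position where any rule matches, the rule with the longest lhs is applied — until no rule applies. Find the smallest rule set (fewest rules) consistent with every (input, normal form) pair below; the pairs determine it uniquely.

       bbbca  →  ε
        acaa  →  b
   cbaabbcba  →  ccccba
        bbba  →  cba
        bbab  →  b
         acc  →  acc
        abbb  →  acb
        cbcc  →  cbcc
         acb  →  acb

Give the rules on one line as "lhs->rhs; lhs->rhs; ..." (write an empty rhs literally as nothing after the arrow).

  | bbbca => cbca => ca => ε
  | acaa => aa => b
  | cbaabbcba => cbbbbcba => ccbbcba => ccccba
  | bbba => cba

aa->b; bb->c; bca->a; ca->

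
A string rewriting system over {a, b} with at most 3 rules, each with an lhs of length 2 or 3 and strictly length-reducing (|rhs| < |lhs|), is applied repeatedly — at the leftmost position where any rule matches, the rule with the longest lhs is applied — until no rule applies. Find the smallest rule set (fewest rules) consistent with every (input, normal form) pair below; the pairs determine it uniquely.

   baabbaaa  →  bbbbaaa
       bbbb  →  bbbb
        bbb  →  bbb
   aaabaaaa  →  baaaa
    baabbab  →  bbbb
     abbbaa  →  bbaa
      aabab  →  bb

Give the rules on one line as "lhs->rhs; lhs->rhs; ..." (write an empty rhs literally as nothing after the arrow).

aab->bb; ab->

  | baabbaaa => bbbbaaa
  | bbbb
  | bbb
  | aaabaaaa => abbaaaa => baaaa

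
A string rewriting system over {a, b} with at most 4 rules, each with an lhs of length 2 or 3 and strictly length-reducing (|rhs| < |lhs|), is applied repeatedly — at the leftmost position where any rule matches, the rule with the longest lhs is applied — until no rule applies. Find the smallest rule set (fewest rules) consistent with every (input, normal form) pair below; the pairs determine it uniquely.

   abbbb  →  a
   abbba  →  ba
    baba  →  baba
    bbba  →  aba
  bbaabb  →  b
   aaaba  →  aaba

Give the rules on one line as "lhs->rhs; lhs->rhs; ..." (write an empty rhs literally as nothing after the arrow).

aaa->aa; abb->; bb->a; bba->b

  | abbbb => bb => a
  | abbba => ba
  | baba
  | bbba => aba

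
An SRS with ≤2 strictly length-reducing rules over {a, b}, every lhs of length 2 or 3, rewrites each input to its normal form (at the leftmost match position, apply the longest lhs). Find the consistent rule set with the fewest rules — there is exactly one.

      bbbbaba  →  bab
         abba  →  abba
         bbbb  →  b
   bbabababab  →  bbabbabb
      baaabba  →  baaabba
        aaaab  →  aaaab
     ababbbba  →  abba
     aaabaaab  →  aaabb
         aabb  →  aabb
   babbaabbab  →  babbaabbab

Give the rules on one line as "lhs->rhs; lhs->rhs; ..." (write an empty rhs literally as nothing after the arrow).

aba->ab; bbb->

  | bbbbaba => baba => bab
  | abba
  | bbbb => b
  | bbabababab => bbabbabab => bbabbabb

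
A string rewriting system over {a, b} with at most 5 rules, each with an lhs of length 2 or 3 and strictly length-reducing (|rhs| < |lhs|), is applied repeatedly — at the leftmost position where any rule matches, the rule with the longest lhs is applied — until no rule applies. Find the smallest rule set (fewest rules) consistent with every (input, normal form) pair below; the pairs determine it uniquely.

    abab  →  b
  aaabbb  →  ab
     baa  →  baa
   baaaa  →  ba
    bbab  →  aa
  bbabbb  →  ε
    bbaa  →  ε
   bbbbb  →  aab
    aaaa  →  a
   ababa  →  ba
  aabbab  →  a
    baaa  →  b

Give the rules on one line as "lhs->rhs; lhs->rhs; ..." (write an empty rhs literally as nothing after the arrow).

  | abab => b
  | aaabbb => bbb => ab
  | baa
  | baaaa => ba

aaa->; aba->; bb->a; bba->ab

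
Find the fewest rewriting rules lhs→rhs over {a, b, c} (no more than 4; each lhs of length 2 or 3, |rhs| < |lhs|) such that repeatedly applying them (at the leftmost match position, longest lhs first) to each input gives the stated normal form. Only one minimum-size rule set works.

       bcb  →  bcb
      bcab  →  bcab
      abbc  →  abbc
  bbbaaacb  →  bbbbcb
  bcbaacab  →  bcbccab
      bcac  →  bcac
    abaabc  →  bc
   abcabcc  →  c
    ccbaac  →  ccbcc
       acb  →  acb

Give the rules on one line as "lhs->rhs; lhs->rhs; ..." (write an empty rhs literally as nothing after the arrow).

  | bcb
  | bcab
  | abbc
  | bbbaaacb => bbbbcb

aa->c; aaa->b; abc->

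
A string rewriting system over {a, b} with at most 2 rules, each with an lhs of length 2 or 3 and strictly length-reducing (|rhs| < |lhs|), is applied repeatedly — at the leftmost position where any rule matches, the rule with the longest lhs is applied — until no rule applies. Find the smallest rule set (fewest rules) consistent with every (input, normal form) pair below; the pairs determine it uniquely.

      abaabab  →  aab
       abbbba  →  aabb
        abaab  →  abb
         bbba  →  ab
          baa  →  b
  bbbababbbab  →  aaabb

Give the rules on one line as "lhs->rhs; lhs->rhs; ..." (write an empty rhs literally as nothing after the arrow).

ba->b; bbb->ab

  | abaabab => ababab => abbab => abbb => aab
  | abbbba => aabba => aabb
  | abaab => abab => abb
  | bbba => aba => ab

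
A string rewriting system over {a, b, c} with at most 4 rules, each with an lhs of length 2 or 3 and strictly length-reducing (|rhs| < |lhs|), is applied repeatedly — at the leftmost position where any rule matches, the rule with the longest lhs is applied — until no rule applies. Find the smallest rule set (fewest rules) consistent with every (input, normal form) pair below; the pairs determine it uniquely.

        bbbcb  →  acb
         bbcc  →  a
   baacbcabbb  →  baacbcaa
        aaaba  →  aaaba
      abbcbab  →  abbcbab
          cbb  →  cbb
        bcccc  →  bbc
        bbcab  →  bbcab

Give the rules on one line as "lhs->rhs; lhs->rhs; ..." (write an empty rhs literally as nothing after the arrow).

bbb->a; cc->b; ccc->b

  | bbbcb => acb
  | bbcc => bbb => a
  | baacbcabbb => baacbcaa
  | aaaba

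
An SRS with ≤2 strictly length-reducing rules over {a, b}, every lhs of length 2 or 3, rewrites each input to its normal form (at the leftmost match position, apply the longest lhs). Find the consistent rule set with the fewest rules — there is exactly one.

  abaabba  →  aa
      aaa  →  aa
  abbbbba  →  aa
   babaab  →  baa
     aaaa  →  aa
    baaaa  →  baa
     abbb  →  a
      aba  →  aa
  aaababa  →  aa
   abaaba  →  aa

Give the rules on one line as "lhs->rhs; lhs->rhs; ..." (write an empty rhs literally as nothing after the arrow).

  | abaabba => aaabba => aabba => aaba => aaa => aa
  | aaa => aa
  | abbbbba => abbbba => abbba => abba => aba => aa
  | babaab => baaab => baab => baa

aaa->aa; ab->a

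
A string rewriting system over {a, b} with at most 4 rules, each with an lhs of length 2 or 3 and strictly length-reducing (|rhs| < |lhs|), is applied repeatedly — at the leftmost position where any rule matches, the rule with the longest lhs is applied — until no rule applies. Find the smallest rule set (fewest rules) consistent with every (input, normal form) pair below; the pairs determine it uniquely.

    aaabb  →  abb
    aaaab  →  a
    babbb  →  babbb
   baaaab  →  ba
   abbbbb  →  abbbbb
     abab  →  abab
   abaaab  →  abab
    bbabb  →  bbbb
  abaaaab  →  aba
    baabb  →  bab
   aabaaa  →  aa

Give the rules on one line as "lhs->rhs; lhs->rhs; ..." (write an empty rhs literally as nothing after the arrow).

  | aaabb => abb
  | aaaab => aab => a
  | babbb
  | baaaab => baab => ba

aaa->a; aab->a; bba->bb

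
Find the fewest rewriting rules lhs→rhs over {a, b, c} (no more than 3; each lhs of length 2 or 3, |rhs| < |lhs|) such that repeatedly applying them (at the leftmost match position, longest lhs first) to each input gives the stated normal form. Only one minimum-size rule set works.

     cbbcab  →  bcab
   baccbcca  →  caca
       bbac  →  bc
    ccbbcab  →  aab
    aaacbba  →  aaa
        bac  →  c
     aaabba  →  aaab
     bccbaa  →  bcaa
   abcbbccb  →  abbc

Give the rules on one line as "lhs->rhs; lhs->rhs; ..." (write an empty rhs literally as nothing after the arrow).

  | cbbcab => bcab
  | baccbcca => ccbcca => caca
  | bbac => bc
  | ccbbcab => cbcab => aab

ba->; cb->; cbc->a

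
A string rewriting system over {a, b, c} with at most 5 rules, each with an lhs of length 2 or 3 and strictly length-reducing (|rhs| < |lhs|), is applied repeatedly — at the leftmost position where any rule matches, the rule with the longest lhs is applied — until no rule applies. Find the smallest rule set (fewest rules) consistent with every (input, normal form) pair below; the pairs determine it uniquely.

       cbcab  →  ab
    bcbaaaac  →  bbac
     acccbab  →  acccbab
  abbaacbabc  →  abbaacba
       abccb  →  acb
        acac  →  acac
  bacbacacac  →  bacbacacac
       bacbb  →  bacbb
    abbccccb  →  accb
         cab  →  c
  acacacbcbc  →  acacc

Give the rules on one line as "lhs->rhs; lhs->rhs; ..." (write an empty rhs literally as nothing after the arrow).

aaa->b; bc->; cab->c; cbc->

  | cbcab => ab
  | bcbaaaac => baaaac => bbac
  | acccbab
  | abbaacbabc => abbaacba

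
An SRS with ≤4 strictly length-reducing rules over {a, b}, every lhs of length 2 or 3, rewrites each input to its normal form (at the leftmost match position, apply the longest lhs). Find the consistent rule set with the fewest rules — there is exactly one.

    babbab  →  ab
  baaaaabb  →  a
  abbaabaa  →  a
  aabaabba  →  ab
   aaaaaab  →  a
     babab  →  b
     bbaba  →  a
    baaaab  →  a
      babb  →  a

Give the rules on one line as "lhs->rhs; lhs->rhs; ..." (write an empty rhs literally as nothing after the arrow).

aa->a; aaa->ab; ba->; bb->a

  | babbab => bbab => aab => ab
  | baaaaabb => aaaabb => ababb => abb => aa => a
  | abbaabaa => aaaabaa => ababaa => abaa => aa => a
  | aabaabba => abaabba => aabba => abba => aaa => ab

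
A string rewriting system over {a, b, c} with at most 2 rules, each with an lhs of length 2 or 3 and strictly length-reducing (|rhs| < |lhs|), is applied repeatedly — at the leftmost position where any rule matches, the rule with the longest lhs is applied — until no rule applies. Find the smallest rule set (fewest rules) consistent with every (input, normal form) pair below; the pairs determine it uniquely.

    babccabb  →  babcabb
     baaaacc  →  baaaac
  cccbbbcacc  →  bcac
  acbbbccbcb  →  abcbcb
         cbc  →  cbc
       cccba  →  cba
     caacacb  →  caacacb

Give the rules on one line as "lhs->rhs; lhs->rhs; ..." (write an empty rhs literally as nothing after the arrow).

  | babccabb => babcabb
  | baaaacc => baaaac
  | cccbbbcacc => ccbbbcacc => cbbbcacc => bcacc => bcac
  | acbbbccbcb => abccbcb => abcbcb

cbb->; cc->c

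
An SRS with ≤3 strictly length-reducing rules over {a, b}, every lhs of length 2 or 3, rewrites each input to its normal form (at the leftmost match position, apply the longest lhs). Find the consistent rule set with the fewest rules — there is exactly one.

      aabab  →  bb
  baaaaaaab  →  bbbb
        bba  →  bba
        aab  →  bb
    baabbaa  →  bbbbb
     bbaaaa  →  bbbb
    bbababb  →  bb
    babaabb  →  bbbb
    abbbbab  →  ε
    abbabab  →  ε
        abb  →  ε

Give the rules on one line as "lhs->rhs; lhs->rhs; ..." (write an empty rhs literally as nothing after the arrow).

aa->b; ab->; abb->ab

  | aabab => bbab => bb
  | baaaaaaab => bbaaaaab => bbbaaab => bbbbab => bbbb
  | bba
  | aab => bb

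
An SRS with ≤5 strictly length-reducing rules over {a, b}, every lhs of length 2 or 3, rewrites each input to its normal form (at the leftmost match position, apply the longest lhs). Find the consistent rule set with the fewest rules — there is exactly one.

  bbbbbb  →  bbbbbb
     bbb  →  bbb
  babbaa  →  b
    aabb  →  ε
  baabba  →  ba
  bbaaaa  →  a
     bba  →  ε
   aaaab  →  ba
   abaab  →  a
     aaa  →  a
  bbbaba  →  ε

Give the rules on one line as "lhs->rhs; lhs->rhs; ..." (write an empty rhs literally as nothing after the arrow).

  | bbbbbb
  | bbb
  | babbaa => baa => b
  | aabb => bab => ε

aa->; aab->ba; bab->; bba->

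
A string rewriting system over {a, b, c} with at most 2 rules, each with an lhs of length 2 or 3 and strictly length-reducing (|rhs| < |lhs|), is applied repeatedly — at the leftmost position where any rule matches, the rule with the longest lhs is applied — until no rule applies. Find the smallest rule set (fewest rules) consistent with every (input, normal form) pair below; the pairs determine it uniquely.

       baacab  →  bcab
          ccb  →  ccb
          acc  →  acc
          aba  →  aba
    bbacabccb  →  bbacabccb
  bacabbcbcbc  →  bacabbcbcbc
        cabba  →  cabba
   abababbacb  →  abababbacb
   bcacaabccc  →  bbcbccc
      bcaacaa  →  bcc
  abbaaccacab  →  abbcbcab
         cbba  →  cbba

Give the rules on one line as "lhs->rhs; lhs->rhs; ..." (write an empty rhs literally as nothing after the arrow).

  | baacab => bcab
  | ccb
  | acc
  | aba

aa->; cac->bc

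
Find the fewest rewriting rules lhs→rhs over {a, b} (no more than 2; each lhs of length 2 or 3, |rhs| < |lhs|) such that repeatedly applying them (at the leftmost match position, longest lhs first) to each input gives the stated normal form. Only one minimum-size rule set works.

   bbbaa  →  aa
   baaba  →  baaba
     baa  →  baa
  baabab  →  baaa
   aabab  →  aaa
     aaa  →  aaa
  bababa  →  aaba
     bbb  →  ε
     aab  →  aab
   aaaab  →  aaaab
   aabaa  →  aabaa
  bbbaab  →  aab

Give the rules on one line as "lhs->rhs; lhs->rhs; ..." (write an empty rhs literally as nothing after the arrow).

  | bbbaa => aa
  | baaba
  | baa
  | baabab => baaa

bab->a; bbb->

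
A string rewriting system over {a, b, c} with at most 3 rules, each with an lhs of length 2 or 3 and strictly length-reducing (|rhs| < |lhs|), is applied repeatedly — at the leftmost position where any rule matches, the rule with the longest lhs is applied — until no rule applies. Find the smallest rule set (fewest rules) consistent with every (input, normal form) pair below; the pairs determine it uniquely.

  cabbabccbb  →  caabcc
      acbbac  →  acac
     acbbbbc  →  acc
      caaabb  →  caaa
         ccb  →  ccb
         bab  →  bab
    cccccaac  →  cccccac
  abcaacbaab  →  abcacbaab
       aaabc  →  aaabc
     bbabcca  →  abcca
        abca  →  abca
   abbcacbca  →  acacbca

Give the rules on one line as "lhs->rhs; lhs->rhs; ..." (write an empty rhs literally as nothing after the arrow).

aac->ac; bb->

  | cabbabccbb => caabccbb => caabcc
  | acbbac => acac
  | acbbbbc => acbbc => acc
  | caaabb => caaa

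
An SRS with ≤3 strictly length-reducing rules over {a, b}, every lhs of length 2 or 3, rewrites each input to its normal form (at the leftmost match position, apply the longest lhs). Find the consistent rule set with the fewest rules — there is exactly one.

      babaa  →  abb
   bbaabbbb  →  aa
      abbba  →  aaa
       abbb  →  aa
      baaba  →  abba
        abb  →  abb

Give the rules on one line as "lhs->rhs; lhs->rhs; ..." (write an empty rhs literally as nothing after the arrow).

  | babaa => baab => abb
  | bbaabbbb => babbbbb => baabb => abbb => aa
  | abbba => aaa
  | abbb => aa

baa->ab; bbb->a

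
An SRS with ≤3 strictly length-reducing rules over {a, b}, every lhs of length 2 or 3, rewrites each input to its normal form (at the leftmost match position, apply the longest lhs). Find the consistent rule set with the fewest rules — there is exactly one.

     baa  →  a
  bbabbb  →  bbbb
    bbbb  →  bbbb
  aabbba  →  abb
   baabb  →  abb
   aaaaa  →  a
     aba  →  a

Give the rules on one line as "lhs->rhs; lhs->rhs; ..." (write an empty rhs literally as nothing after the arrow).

aa->a; ba->

  | baa => a
  | bbabbb => bbbb
  | bbbb
  | aabbba => abbba => abb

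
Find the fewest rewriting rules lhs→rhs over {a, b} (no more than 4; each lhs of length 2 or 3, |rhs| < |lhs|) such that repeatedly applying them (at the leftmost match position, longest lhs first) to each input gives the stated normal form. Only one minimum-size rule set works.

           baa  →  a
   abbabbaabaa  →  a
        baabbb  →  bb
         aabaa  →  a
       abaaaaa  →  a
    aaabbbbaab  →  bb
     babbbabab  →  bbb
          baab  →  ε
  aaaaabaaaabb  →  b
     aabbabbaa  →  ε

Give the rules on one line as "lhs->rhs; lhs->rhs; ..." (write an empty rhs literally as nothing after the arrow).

  | baa => a
  | abbabbaabaa => babbaabaa => bbaabaa => babaa => baa => a
  | baabbb => abbb => bb
  | aabaa => abaa => aa => a

aa->a; ab->; ba->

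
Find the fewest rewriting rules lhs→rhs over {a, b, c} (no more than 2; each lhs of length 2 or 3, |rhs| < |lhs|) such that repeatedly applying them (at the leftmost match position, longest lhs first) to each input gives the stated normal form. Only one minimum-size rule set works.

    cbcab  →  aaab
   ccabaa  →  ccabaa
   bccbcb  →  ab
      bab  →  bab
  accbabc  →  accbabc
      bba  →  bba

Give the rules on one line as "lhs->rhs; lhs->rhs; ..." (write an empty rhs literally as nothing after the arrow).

  | cbcab => aaab
  | ccabaa
  | bccbcb => bcaab => ab
  | bab

bca->; cbc->aa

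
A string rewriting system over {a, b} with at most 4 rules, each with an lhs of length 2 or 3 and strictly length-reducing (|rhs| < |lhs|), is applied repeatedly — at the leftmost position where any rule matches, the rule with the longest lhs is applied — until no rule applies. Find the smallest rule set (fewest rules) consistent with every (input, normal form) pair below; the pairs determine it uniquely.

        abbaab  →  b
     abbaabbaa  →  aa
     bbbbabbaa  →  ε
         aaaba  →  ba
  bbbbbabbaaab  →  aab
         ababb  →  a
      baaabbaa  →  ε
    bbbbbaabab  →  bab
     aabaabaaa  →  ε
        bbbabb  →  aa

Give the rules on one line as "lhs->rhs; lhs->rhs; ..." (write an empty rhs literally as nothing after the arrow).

  | abbaab => aaab => b
  | abbaabbaa => aaabbaa => bbaa => aa
  | bbbbabbaa => ababbaa => bbbaa => aaa => ε
  | aaaba => ba

aaa->; aba->b; bb->; bbb->a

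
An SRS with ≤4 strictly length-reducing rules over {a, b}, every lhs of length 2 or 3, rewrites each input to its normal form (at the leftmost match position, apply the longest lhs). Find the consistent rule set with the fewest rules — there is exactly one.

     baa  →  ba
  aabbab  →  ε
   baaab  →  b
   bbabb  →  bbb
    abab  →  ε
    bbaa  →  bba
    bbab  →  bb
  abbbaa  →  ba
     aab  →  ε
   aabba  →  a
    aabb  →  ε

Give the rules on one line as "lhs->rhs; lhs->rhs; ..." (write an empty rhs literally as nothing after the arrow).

aa->a; ab->; abb->; bab->b

  | baa => ba
  | aabbab => abbab => ab => ε
  | baaab => baab => bab => b
  | bbabb => bbb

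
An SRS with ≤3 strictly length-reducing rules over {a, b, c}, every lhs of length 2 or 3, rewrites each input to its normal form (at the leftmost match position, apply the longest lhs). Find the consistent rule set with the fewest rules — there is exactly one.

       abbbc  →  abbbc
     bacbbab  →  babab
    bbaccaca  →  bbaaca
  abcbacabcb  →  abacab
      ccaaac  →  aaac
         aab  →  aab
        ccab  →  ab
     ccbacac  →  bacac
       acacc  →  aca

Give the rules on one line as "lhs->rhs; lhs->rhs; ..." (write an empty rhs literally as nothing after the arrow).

  | abbbc
  | bacbbab => babab
  | bbaccaca => bbaaca
  | abcbacabcb => abacabcb => abacab

cb->; cc->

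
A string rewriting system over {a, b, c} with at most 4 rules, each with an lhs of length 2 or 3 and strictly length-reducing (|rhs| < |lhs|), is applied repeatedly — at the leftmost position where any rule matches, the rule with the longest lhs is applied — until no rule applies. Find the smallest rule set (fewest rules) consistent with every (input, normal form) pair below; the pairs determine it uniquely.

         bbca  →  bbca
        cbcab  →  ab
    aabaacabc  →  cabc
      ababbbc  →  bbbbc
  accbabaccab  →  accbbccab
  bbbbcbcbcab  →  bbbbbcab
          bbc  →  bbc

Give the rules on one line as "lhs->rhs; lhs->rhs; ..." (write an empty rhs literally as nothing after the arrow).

  | bbca
  | cbcab => ab
  | aabaacabc => cbaacabc => cbccabc => cabc
  | ababbbc => bbbbc

aa->c; aba->b; cbc->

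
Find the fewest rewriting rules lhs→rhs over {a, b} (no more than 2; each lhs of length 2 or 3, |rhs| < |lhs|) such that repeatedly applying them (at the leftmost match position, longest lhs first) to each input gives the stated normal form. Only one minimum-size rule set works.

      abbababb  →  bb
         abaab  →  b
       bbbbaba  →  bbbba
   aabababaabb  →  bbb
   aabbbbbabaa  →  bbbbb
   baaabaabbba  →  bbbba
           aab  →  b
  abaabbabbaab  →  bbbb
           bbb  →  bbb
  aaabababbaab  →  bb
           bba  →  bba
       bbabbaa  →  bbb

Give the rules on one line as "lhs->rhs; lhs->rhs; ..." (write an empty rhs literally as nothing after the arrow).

aa->; ab->

  | abbababb => bababb => babb => bb
  | abaab => aab => b
  | bbbbaba => bbbba
  | aabababaabb => bababaabb => babaabb => baabb => bbb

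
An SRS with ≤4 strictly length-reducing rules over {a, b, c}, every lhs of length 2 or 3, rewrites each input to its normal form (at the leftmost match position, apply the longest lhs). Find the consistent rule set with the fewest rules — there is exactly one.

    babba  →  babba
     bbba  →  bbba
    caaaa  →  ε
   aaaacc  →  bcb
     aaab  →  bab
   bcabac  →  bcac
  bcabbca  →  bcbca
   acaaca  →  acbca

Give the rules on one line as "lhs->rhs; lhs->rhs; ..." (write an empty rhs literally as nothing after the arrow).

  | babba
  | bbba
  | caaaa => cbaa => cbb => ε
  | aaaacc => baacc => bbcc => bcb

aa->b; bcc->cb; cab->c; cbb->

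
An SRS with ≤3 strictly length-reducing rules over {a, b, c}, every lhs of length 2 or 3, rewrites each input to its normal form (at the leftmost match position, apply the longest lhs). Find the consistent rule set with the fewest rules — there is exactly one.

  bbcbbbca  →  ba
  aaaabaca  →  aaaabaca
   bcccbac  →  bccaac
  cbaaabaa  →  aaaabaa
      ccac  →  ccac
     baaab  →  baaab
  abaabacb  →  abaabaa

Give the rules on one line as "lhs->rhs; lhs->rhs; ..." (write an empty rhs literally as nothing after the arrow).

bbc->; cb->a

  | bbcbbbca => bbbca => ba
  | aaaabaca
  | bcccbac => bccaac
  | cbaaabaa => aaaabaa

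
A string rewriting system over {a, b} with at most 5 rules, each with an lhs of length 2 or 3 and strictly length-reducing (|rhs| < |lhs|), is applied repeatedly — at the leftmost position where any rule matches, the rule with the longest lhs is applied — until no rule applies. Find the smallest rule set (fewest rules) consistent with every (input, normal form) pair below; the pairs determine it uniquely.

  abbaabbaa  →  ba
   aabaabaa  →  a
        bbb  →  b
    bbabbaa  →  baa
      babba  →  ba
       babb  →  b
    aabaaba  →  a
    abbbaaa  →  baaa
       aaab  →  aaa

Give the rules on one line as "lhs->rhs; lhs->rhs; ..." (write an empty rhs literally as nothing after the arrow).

  | abbaabbaa => baabbaa => babaa => baba => bab => ba
  | aabaabaa => aababaa => aabbaa => abaa => aba => ab => a
  | bbb => bb => b
  | bbabbaa => babbaa => bbaa => baa

ab->a; aba->ab; abb->b; bb->b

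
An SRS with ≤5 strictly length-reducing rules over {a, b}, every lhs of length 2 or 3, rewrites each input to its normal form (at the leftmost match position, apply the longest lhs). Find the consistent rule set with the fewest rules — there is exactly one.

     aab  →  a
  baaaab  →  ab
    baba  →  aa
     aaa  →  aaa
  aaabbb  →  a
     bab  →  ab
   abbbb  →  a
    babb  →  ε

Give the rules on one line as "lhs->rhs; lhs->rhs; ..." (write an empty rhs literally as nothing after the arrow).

aab->bb; abb->; ba->a; bb->a

  | aab => bb => a
  | baaaab => aaaab => aabb => bbb => ab
  | baba => aba => aa
  | aaa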